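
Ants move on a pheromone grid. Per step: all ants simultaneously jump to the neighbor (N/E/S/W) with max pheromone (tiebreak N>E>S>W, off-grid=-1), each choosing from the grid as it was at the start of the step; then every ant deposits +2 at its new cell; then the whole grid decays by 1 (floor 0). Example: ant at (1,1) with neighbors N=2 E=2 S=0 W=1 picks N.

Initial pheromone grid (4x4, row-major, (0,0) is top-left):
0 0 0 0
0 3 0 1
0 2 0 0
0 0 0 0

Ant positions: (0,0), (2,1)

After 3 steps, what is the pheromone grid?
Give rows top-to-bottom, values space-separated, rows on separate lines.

After step 1: ants at (0,1),(1,1)
  0 1 0 0
  0 4 0 0
  0 1 0 0
  0 0 0 0
After step 2: ants at (1,1),(0,1)
  0 2 0 0
  0 5 0 0
  0 0 0 0
  0 0 0 0
After step 3: ants at (0,1),(1,1)
  0 3 0 0
  0 6 0 0
  0 0 0 0
  0 0 0 0

0 3 0 0
0 6 0 0
0 0 0 0
0 0 0 0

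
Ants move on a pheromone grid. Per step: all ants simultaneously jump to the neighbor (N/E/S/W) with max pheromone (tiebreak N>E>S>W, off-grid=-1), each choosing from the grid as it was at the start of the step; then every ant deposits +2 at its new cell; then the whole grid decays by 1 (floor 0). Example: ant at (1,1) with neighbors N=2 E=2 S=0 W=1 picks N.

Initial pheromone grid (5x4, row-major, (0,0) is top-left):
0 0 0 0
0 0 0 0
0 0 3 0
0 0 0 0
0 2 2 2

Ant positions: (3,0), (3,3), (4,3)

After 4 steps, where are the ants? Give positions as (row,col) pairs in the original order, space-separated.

Step 1: ant0:(3,0)->N->(2,0) | ant1:(3,3)->S->(4,3) | ant2:(4,3)->W->(4,2)
  grid max=3 at (4,2)
Step 2: ant0:(2,0)->N->(1,0) | ant1:(4,3)->W->(4,2) | ant2:(4,2)->E->(4,3)
  grid max=4 at (4,2)
Step 3: ant0:(1,0)->N->(0,0) | ant1:(4,2)->E->(4,3) | ant2:(4,3)->W->(4,2)
  grid max=5 at (4,2)
Step 4: ant0:(0,0)->E->(0,1) | ant1:(4,3)->W->(4,2) | ant2:(4,2)->E->(4,3)
  grid max=6 at (4,2)

(0,1) (4,2) (4,3)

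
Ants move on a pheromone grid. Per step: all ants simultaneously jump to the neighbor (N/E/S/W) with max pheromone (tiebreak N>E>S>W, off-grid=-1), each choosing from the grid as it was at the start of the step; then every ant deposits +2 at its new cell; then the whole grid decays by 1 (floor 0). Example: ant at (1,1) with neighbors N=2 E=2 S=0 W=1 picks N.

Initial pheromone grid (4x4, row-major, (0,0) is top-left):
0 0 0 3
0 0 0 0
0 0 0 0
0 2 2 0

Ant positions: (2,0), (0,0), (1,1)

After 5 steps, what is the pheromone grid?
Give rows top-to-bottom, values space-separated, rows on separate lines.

After step 1: ants at (1,0),(0,1),(0,1)
  0 3 0 2
  1 0 0 0
  0 0 0 0
  0 1 1 0
After step 2: ants at (0,0),(0,2),(0,2)
  1 2 3 1
  0 0 0 0
  0 0 0 0
  0 0 0 0
After step 3: ants at (0,1),(0,1),(0,1)
  0 7 2 0
  0 0 0 0
  0 0 0 0
  0 0 0 0
After step 4: ants at (0,2),(0,2),(0,2)
  0 6 7 0
  0 0 0 0
  0 0 0 0
  0 0 0 0
After step 5: ants at (0,1),(0,1),(0,1)
  0 11 6 0
  0 0 0 0
  0 0 0 0
  0 0 0 0

0 11 6 0
0 0 0 0
0 0 0 0
0 0 0 0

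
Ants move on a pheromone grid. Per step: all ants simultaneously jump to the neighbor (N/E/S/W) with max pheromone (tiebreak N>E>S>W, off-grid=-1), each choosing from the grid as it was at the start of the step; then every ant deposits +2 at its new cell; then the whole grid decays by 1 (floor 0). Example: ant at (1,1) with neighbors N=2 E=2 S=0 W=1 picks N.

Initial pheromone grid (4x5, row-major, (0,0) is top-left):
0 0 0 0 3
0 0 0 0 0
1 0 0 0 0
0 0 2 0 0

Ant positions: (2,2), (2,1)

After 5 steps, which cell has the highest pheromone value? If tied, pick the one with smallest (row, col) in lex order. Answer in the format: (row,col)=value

Answer: (3,2)=3

Derivation:
Step 1: ant0:(2,2)->S->(3,2) | ant1:(2,1)->W->(2,0)
  grid max=3 at (3,2)
Step 2: ant0:(3,2)->N->(2,2) | ant1:(2,0)->N->(1,0)
  grid max=2 at (3,2)
Step 3: ant0:(2,2)->S->(3,2) | ant1:(1,0)->S->(2,0)
  grid max=3 at (3,2)
Step 4: ant0:(3,2)->N->(2,2) | ant1:(2,0)->N->(1,0)
  grid max=2 at (3,2)
Step 5: ant0:(2,2)->S->(3,2) | ant1:(1,0)->S->(2,0)
  grid max=3 at (3,2)
Final grid:
  0 0 0 0 0
  0 0 0 0 0
  2 0 0 0 0
  0 0 3 0 0
Max pheromone 3 at (3,2)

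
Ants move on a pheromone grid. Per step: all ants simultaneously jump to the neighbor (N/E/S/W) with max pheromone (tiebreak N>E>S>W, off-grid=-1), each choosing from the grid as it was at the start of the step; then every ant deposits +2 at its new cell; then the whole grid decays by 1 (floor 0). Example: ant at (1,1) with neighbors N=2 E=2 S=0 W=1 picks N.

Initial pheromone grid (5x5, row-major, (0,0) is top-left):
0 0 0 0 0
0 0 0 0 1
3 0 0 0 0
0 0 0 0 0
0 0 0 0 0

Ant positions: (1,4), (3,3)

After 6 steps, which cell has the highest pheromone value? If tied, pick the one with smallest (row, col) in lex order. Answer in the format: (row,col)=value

Answer: (1,3)=5

Derivation:
Step 1: ant0:(1,4)->N->(0,4) | ant1:(3,3)->N->(2,3)
  grid max=2 at (2,0)
Step 2: ant0:(0,4)->S->(1,4) | ant1:(2,3)->N->(1,3)
  grid max=1 at (1,3)
Step 3: ant0:(1,4)->W->(1,3) | ant1:(1,3)->E->(1,4)
  grid max=2 at (1,3)
Step 4: ant0:(1,3)->E->(1,4) | ant1:(1,4)->W->(1,3)
  grid max=3 at (1,3)
Step 5: ant0:(1,4)->W->(1,3) | ant1:(1,3)->E->(1,4)
  grid max=4 at (1,3)
Step 6: ant0:(1,3)->E->(1,4) | ant1:(1,4)->W->(1,3)
  grid max=5 at (1,3)
Final grid:
  0 0 0 0 0
  0 0 0 5 5
  0 0 0 0 0
  0 0 0 0 0
  0 0 0 0 0
Max pheromone 5 at (1,3)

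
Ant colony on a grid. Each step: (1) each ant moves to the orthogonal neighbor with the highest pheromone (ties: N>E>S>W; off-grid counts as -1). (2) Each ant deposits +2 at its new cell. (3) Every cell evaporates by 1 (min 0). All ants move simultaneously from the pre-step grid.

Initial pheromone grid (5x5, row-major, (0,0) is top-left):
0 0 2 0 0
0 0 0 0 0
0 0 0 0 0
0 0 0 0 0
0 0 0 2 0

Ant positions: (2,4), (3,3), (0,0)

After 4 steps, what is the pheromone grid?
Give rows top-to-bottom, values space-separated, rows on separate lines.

After step 1: ants at (1,4),(4,3),(0,1)
  0 1 1 0 0
  0 0 0 0 1
  0 0 0 0 0
  0 0 0 0 0
  0 0 0 3 0
After step 2: ants at (0,4),(3,3),(0,2)
  0 0 2 0 1
  0 0 0 0 0
  0 0 0 0 0
  0 0 0 1 0
  0 0 0 2 0
After step 3: ants at (1,4),(4,3),(0,3)
  0 0 1 1 0
  0 0 0 0 1
  0 0 0 0 0
  0 0 0 0 0
  0 0 0 3 0
After step 4: ants at (0,4),(3,3),(0,2)
  0 0 2 0 1
  0 0 0 0 0
  0 0 0 0 0
  0 0 0 1 0
  0 0 0 2 0

0 0 2 0 1
0 0 0 0 0
0 0 0 0 0
0 0 0 1 0
0 0 0 2 0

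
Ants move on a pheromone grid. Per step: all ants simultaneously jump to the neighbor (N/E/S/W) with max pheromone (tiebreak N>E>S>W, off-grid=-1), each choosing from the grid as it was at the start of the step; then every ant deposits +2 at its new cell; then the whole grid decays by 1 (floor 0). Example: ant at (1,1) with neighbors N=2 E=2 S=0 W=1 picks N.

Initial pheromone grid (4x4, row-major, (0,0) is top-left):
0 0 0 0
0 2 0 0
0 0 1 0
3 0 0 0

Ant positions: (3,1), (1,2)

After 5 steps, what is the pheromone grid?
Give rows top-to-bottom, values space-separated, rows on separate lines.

After step 1: ants at (3,0),(1,1)
  0 0 0 0
  0 3 0 0
  0 0 0 0
  4 0 0 0
After step 2: ants at (2,0),(0,1)
  0 1 0 0
  0 2 0 0
  1 0 0 0
  3 0 0 0
After step 3: ants at (3,0),(1,1)
  0 0 0 0
  0 3 0 0
  0 0 0 0
  4 0 0 0
After step 4: ants at (2,0),(0,1)
  0 1 0 0
  0 2 0 0
  1 0 0 0
  3 0 0 0
After step 5: ants at (3,0),(1,1)
  0 0 0 0
  0 3 0 0
  0 0 0 0
  4 0 0 0

0 0 0 0
0 3 0 0
0 0 0 0
4 0 0 0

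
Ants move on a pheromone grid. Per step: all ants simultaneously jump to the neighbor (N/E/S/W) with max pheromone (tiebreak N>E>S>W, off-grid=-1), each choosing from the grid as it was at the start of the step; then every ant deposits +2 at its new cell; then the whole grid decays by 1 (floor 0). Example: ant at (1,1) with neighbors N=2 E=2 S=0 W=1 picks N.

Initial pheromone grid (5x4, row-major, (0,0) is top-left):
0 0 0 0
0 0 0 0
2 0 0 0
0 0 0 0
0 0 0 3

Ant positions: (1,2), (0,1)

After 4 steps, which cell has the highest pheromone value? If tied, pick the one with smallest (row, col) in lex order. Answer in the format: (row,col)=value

Answer: (0,3)=5

Derivation:
Step 1: ant0:(1,2)->N->(0,2) | ant1:(0,1)->E->(0,2)
  grid max=3 at (0,2)
Step 2: ant0:(0,2)->E->(0,3) | ant1:(0,2)->E->(0,3)
  grid max=3 at (0,3)
Step 3: ant0:(0,3)->W->(0,2) | ant1:(0,3)->W->(0,2)
  grid max=5 at (0,2)
Step 4: ant0:(0,2)->E->(0,3) | ant1:(0,2)->E->(0,3)
  grid max=5 at (0,3)
Final grid:
  0 0 4 5
  0 0 0 0
  0 0 0 0
  0 0 0 0
  0 0 0 0
Max pheromone 5 at (0,3)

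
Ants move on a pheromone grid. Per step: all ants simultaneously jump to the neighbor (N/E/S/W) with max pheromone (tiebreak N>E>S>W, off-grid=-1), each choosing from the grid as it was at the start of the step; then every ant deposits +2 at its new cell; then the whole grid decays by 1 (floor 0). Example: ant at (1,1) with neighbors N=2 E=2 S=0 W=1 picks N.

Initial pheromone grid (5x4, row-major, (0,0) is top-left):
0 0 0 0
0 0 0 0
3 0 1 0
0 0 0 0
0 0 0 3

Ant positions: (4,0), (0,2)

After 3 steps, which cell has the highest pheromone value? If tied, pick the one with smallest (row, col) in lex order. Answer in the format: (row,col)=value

Step 1: ant0:(4,0)->N->(3,0) | ant1:(0,2)->E->(0,3)
  grid max=2 at (2,0)
Step 2: ant0:(3,0)->N->(2,0) | ant1:(0,3)->S->(1,3)
  grid max=3 at (2,0)
Step 3: ant0:(2,0)->N->(1,0) | ant1:(1,3)->N->(0,3)
  grid max=2 at (2,0)
Final grid:
  0 0 0 1
  1 0 0 0
  2 0 0 0
  0 0 0 0
  0 0 0 0
Max pheromone 2 at (2,0)

Answer: (2,0)=2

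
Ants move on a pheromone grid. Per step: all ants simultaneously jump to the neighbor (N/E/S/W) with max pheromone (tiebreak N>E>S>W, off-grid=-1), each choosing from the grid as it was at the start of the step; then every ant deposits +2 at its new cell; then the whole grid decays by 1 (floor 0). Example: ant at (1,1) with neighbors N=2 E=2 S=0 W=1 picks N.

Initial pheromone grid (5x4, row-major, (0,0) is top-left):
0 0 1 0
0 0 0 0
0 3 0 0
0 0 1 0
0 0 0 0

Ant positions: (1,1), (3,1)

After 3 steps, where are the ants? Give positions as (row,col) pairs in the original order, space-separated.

Step 1: ant0:(1,1)->S->(2,1) | ant1:(3,1)->N->(2,1)
  grid max=6 at (2,1)
Step 2: ant0:(2,1)->N->(1,1) | ant1:(2,1)->N->(1,1)
  grid max=5 at (2,1)
Step 3: ant0:(1,1)->S->(2,1) | ant1:(1,1)->S->(2,1)
  grid max=8 at (2,1)

(2,1) (2,1)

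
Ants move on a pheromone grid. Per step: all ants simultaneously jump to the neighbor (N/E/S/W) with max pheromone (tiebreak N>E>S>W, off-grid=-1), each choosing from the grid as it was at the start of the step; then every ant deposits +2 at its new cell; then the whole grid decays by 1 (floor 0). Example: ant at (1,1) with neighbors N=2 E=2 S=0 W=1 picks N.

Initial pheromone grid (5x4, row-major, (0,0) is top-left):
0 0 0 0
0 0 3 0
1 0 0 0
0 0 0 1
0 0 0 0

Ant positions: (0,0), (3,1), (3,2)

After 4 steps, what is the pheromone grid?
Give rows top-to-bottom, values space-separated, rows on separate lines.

After step 1: ants at (0,1),(2,1),(3,3)
  0 1 0 0
  0 0 2 0
  0 1 0 0
  0 0 0 2
  0 0 0 0
After step 2: ants at (0,2),(1,1),(2,3)
  0 0 1 0
  0 1 1 0
  0 0 0 1
  0 0 0 1
  0 0 0 0
After step 3: ants at (1,2),(1,2),(3,3)
  0 0 0 0
  0 0 4 0
  0 0 0 0
  0 0 0 2
  0 0 0 0
After step 4: ants at (0,2),(0,2),(2,3)
  0 0 3 0
  0 0 3 0
  0 0 0 1
  0 0 0 1
  0 0 0 0

0 0 3 0
0 0 3 0
0 0 0 1
0 0 0 1
0 0 0 0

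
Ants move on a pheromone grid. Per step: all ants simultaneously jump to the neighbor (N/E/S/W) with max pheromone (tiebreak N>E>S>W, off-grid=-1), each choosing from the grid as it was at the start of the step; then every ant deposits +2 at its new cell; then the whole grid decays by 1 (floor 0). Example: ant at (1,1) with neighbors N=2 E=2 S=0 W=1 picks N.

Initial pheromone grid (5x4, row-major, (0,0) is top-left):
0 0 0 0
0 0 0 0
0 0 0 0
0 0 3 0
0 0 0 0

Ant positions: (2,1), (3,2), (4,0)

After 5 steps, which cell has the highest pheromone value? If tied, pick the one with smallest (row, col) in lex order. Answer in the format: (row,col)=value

Step 1: ant0:(2,1)->N->(1,1) | ant1:(3,2)->N->(2,2) | ant2:(4,0)->N->(3,0)
  grid max=2 at (3,2)
Step 2: ant0:(1,1)->N->(0,1) | ant1:(2,2)->S->(3,2) | ant2:(3,0)->N->(2,0)
  grid max=3 at (3,2)
Step 3: ant0:(0,1)->E->(0,2) | ant1:(3,2)->N->(2,2) | ant2:(2,0)->N->(1,0)
  grid max=2 at (3,2)
Step 4: ant0:(0,2)->E->(0,3) | ant1:(2,2)->S->(3,2) | ant2:(1,0)->N->(0,0)
  grid max=3 at (3,2)
Step 5: ant0:(0,3)->S->(1,3) | ant1:(3,2)->N->(2,2) | ant2:(0,0)->E->(0,1)
  grid max=2 at (3,2)
Final grid:
  0 1 0 0
  0 0 0 1
  0 0 1 0
  0 0 2 0
  0 0 0 0
Max pheromone 2 at (3,2)

Answer: (3,2)=2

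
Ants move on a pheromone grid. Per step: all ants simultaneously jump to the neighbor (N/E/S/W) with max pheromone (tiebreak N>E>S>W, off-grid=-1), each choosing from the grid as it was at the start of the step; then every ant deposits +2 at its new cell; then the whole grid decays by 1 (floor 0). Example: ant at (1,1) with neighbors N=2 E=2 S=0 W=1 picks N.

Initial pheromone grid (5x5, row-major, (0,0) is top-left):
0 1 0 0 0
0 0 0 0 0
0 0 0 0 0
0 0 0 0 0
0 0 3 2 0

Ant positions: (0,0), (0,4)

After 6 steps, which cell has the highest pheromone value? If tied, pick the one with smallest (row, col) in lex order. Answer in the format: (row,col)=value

Answer: (0,1)=1

Derivation:
Step 1: ant0:(0,0)->E->(0,1) | ant1:(0,4)->S->(1,4)
  grid max=2 at (0,1)
Step 2: ant0:(0,1)->E->(0,2) | ant1:(1,4)->N->(0,4)
  grid max=1 at (0,1)
Step 3: ant0:(0,2)->W->(0,1) | ant1:(0,4)->S->(1,4)
  grid max=2 at (0,1)
Step 4: ant0:(0,1)->E->(0,2) | ant1:(1,4)->N->(0,4)
  grid max=1 at (0,1)
Step 5: ant0:(0,2)->W->(0,1) | ant1:(0,4)->S->(1,4)
  grid max=2 at (0,1)
Step 6: ant0:(0,1)->E->(0,2) | ant1:(1,4)->N->(0,4)
  grid max=1 at (0,1)
Final grid:
  0 1 1 0 1
  0 0 0 0 0
  0 0 0 0 0
  0 0 0 0 0
  0 0 0 0 0
Max pheromone 1 at (0,1)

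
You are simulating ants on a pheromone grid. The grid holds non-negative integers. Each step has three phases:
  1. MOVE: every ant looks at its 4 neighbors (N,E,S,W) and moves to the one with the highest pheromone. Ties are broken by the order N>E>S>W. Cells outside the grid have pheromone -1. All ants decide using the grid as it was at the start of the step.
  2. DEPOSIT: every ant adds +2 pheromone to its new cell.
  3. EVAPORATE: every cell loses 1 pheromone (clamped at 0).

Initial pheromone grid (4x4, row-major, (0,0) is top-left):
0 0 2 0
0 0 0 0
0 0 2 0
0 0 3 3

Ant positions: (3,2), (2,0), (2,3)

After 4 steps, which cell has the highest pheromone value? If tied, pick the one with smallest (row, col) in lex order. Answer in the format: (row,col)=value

Answer: (3,2)=7

Derivation:
Step 1: ant0:(3,2)->E->(3,3) | ant1:(2,0)->N->(1,0) | ant2:(2,3)->S->(3,3)
  grid max=6 at (3,3)
Step 2: ant0:(3,3)->W->(3,2) | ant1:(1,0)->N->(0,0) | ant2:(3,3)->W->(3,2)
  grid max=5 at (3,2)
Step 3: ant0:(3,2)->E->(3,3) | ant1:(0,0)->E->(0,1) | ant2:(3,2)->E->(3,3)
  grid max=8 at (3,3)
Step 4: ant0:(3,3)->W->(3,2) | ant1:(0,1)->E->(0,2) | ant2:(3,3)->W->(3,2)
  grid max=7 at (3,2)
Final grid:
  0 0 1 0
  0 0 0 0
  0 0 0 0
  0 0 7 7
Max pheromone 7 at (3,2)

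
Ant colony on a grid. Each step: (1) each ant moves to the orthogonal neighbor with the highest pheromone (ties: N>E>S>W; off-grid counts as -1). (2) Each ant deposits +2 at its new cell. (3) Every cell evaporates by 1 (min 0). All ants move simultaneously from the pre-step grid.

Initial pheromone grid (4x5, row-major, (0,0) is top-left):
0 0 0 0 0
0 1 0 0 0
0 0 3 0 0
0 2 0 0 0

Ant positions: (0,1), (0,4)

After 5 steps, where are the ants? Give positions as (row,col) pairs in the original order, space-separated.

Step 1: ant0:(0,1)->S->(1,1) | ant1:(0,4)->S->(1,4)
  grid max=2 at (1,1)
Step 2: ant0:(1,1)->N->(0,1) | ant1:(1,4)->N->(0,4)
  grid max=1 at (0,1)
Step 3: ant0:(0,1)->S->(1,1) | ant1:(0,4)->S->(1,4)
  grid max=2 at (1,1)
Step 4: ant0:(1,1)->N->(0,1) | ant1:(1,4)->N->(0,4)
  grid max=1 at (0,1)
Step 5: ant0:(0,1)->S->(1,1) | ant1:(0,4)->S->(1,4)
  grid max=2 at (1,1)

(1,1) (1,4)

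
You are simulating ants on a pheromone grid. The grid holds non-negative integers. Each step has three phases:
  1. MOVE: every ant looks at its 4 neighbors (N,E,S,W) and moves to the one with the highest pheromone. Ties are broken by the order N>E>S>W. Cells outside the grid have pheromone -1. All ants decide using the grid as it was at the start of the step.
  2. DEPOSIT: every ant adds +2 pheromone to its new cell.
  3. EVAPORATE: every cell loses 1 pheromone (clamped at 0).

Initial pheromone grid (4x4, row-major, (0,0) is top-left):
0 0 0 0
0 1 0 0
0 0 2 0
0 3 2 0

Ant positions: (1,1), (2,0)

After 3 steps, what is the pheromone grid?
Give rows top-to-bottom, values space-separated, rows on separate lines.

After step 1: ants at (0,1),(1,0)
  0 1 0 0
  1 0 0 0
  0 0 1 0
  0 2 1 0
After step 2: ants at (0,2),(0,0)
  1 0 1 0
  0 0 0 0
  0 0 0 0
  0 1 0 0
After step 3: ants at (0,3),(0,1)
  0 1 0 1
  0 0 0 0
  0 0 0 0
  0 0 0 0

0 1 0 1
0 0 0 0
0 0 0 0
0 0 0 0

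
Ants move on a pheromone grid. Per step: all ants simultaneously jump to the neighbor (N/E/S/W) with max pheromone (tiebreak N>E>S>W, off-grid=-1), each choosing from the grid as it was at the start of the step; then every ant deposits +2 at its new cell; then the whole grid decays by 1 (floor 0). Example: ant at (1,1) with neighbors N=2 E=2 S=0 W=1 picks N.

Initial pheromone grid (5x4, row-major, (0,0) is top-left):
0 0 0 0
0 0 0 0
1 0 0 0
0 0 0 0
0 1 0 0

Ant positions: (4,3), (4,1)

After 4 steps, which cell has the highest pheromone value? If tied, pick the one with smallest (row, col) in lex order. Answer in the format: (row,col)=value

Step 1: ant0:(4,3)->N->(3,3) | ant1:(4,1)->N->(3,1)
  grid max=1 at (3,1)
Step 2: ant0:(3,3)->N->(2,3) | ant1:(3,1)->N->(2,1)
  grid max=1 at (2,1)
Step 3: ant0:(2,3)->N->(1,3) | ant1:(2,1)->N->(1,1)
  grid max=1 at (1,1)
Step 4: ant0:(1,3)->N->(0,3) | ant1:(1,1)->N->(0,1)
  grid max=1 at (0,1)
Final grid:
  0 1 0 1
  0 0 0 0
  0 0 0 0
  0 0 0 0
  0 0 0 0
Max pheromone 1 at (0,1)

Answer: (0,1)=1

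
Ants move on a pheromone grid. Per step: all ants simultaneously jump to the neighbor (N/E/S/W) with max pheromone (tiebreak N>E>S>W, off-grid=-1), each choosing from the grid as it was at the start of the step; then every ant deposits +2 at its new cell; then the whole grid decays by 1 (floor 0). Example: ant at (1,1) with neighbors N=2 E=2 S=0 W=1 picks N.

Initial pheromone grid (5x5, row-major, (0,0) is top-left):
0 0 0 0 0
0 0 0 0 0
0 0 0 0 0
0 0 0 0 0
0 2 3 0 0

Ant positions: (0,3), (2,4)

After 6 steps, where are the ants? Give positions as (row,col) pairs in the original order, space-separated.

Step 1: ant0:(0,3)->E->(0,4) | ant1:(2,4)->N->(1,4)
  grid max=2 at (4,2)
Step 2: ant0:(0,4)->S->(1,4) | ant1:(1,4)->N->(0,4)
  grid max=2 at (0,4)
Step 3: ant0:(1,4)->N->(0,4) | ant1:(0,4)->S->(1,4)
  grid max=3 at (0,4)
Step 4: ant0:(0,4)->S->(1,4) | ant1:(1,4)->N->(0,4)
  grid max=4 at (0,4)
Step 5: ant0:(1,4)->N->(0,4) | ant1:(0,4)->S->(1,4)
  grid max=5 at (0,4)
Step 6: ant0:(0,4)->S->(1,4) | ant1:(1,4)->N->(0,4)
  grid max=6 at (0,4)

(1,4) (0,4)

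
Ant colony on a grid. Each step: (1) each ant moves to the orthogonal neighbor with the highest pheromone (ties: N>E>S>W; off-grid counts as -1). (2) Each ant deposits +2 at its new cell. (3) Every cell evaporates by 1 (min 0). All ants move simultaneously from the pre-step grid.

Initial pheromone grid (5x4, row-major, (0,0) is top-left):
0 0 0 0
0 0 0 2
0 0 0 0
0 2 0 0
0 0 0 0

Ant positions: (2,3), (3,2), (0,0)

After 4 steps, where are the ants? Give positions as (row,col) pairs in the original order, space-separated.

Step 1: ant0:(2,3)->N->(1,3) | ant1:(3,2)->W->(3,1) | ant2:(0,0)->E->(0,1)
  grid max=3 at (1,3)
Step 2: ant0:(1,3)->N->(0,3) | ant1:(3,1)->N->(2,1) | ant2:(0,1)->E->(0,2)
  grid max=2 at (1,3)
Step 3: ant0:(0,3)->S->(1,3) | ant1:(2,1)->S->(3,1) | ant2:(0,2)->E->(0,3)
  grid max=3 at (1,3)
Step 4: ant0:(1,3)->N->(0,3) | ant1:(3,1)->N->(2,1) | ant2:(0,3)->S->(1,3)
  grid max=4 at (1,3)

(0,3) (2,1) (1,3)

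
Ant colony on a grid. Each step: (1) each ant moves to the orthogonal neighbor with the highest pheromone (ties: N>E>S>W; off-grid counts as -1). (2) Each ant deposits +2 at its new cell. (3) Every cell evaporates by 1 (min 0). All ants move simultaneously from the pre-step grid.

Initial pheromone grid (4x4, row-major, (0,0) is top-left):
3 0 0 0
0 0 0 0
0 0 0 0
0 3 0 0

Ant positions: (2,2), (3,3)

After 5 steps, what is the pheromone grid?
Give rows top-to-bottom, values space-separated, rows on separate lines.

After step 1: ants at (1,2),(2,3)
  2 0 0 0
  0 0 1 0
  0 0 0 1
  0 2 0 0
After step 2: ants at (0,2),(1,3)
  1 0 1 0
  0 0 0 1
  0 0 0 0
  0 1 0 0
After step 3: ants at (0,3),(0,3)
  0 0 0 3
  0 0 0 0
  0 0 0 0
  0 0 0 0
After step 4: ants at (1,3),(1,3)
  0 0 0 2
  0 0 0 3
  0 0 0 0
  0 0 0 0
After step 5: ants at (0,3),(0,3)
  0 0 0 5
  0 0 0 2
  0 0 0 0
  0 0 0 0

0 0 0 5
0 0 0 2
0 0 0 0
0 0 0 0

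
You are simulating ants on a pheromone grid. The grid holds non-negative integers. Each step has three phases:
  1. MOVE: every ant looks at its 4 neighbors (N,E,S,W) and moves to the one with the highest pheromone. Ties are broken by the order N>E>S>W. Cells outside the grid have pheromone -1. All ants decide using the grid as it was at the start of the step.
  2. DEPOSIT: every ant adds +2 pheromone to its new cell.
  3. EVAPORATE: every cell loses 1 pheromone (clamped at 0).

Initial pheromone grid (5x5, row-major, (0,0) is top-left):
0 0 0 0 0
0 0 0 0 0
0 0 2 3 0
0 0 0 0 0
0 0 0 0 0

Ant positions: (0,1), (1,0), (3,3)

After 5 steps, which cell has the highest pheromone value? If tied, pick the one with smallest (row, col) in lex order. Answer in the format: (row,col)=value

Step 1: ant0:(0,1)->E->(0,2) | ant1:(1,0)->N->(0,0) | ant2:(3,3)->N->(2,3)
  grid max=4 at (2,3)
Step 2: ant0:(0,2)->E->(0,3) | ant1:(0,0)->E->(0,1) | ant2:(2,3)->W->(2,2)
  grid max=3 at (2,3)
Step 3: ant0:(0,3)->E->(0,4) | ant1:(0,1)->E->(0,2) | ant2:(2,2)->E->(2,3)
  grid max=4 at (2,3)
Step 4: ant0:(0,4)->S->(1,4) | ant1:(0,2)->E->(0,3) | ant2:(2,3)->W->(2,2)
  grid max=3 at (2,3)
Step 5: ant0:(1,4)->N->(0,4) | ant1:(0,3)->E->(0,4) | ant2:(2,2)->E->(2,3)
  grid max=4 at (2,3)
Final grid:
  0 0 0 0 3
  0 0 0 0 0
  0 0 1 4 0
  0 0 0 0 0
  0 0 0 0 0
Max pheromone 4 at (2,3)

Answer: (2,3)=4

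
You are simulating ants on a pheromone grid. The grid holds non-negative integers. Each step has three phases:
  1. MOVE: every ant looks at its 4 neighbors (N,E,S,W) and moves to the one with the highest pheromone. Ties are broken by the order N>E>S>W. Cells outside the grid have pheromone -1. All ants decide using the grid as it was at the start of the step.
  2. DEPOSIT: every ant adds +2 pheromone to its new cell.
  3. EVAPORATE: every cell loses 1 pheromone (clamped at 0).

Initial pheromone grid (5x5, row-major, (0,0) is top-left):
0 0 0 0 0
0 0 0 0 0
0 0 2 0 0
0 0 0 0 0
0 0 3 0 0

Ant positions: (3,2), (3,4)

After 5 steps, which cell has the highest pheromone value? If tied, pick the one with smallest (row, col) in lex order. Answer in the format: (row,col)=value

Step 1: ant0:(3,2)->S->(4,2) | ant1:(3,4)->N->(2,4)
  grid max=4 at (4,2)
Step 2: ant0:(4,2)->N->(3,2) | ant1:(2,4)->N->(1,4)
  grid max=3 at (4,2)
Step 3: ant0:(3,2)->S->(4,2) | ant1:(1,4)->N->(0,4)
  grid max=4 at (4,2)
Step 4: ant0:(4,2)->N->(3,2) | ant1:(0,4)->S->(1,4)
  grid max=3 at (4,2)
Step 5: ant0:(3,2)->S->(4,2) | ant1:(1,4)->N->(0,4)
  grid max=4 at (4,2)
Final grid:
  0 0 0 0 1
  0 0 0 0 0
  0 0 0 0 0
  0 0 0 0 0
  0 0 4 0 0
Max pheromone 4 at (4,2)

Answer: (4,2)=4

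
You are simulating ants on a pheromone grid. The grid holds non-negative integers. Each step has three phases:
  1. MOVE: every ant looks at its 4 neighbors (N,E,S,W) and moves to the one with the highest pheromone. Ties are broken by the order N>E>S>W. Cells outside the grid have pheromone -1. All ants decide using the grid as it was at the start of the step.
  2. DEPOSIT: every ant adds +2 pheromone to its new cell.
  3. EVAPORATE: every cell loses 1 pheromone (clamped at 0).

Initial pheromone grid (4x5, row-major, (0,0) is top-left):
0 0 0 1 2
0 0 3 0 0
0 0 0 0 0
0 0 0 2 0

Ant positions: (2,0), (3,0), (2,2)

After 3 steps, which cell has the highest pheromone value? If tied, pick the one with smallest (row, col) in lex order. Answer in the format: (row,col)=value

Answer: (1,2)=4

Derivation:
Step 1: ant0:(2,0)->N->(1,0) | ant1:(3,0)->N->(2,0) | ant2:(2,2)->N->(1,2)
  grid max=4 at (1,2)
Step 2: ant0:(1,0)->S->(2,0) | ant1:(2,0)->N->(1,0) | ant2:(1,2)->N->(0,2)
  grid max=3 at (1,2)
Step 3: ant0:(2,0)->N->(1,0) | ant1:(1,0)->S->(2,0) | ant2:(0,2)->S->(1,2)
  grid max=4 at (1,2)
Final grid:
  0 0 0 0 0
  3 0 4 0 0
  3 0 0 0 0
  0 0 0 0 0
Max pheromone 4 at (1,2)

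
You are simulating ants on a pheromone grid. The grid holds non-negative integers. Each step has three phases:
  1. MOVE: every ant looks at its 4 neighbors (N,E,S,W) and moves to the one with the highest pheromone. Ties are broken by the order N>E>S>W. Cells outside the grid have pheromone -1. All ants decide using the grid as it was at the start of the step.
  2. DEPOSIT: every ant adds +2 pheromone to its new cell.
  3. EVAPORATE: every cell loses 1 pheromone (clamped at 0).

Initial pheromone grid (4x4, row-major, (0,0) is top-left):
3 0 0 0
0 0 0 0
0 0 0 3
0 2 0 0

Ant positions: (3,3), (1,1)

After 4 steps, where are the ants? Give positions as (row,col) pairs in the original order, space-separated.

Step 1: ant0:(3,3)->N->(2,3) | ant1:(1,1)->N->(0,1)
  grid max=4 at (2,3)
Step 2: ant0:(2,3)->N->(1,3) | ant1:(0,1)->W->(0,0)
  grid max=3 at (0,0)
Step 3: ant0:(1,3)->S->(2,3) | ant1:(0,0)->E->(0,1)
  grid max=4 at (2,3)
Step 4: ant0:(2,3)->N->(1,3) | ant1:(0,1)->W->(0,0)
  grid max=3 at (0,0)

(1,3) (0,0)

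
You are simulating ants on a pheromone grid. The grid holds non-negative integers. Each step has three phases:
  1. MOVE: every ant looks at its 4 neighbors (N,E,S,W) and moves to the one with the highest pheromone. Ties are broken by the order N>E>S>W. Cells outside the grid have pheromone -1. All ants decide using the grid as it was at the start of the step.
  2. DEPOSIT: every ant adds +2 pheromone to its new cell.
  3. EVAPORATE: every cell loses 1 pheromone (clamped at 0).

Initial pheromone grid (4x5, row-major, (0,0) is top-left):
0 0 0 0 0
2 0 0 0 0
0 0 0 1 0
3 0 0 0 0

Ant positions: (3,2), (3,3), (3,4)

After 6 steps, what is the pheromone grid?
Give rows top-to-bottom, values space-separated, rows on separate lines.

After step 1: ants at (2,2),(2,3),(2,4)
  0 0 0 0 0
  1 0 0 0 0
  0 0 1 2 1
  2 0 0 0 0
After step 2: ants at (2,3),(2,4),(2,3)
  0 0 0 0 0
  0 0 0 0 0
  0 0 0 5 2
  1 0 0 0 0
After step 3: ants at (2,4),(2,3),(2,4)
  0 0 0 0 0
  0 0 0 0 0
  0 0 0 6 5
  0 0 0 0 0
After step 4: ants at (2,3),(2,4),(2,3)
  0 0 0 0 0
  0 0 0 0 0
  0 0 0 9 6
  0 0 0 0 0
After step 5: ants at (2,4),(2,3),(2,4)
  0 0 0 0 0
  0 0 0 0 0
  0 0 0 10 9
  0 0 0 0 0
After step 6: ants at (2,3),(2,4),(2,3)
  0 0 0 0 0
  0 0 0 0 0
  0 0 0 13 10
  0 0 0 0 0

0 0 0 0 0
0 0 0 0 0
0 0 0 13 10
0 0 0 0 0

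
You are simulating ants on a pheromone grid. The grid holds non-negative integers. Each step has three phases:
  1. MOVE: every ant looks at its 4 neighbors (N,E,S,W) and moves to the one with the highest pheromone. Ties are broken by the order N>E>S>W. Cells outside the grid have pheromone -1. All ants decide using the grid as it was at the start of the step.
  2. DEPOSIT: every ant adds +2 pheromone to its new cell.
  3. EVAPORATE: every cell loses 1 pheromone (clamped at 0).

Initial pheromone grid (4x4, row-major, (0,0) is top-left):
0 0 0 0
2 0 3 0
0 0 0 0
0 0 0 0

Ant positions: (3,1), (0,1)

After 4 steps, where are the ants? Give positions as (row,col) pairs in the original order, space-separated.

Step 1: ant0:(3,1)->N->(2,1) | ant1:(0,1)->E->(0,2)
  grid max=2 at (1,2)
Step 2: ant0:(2,1)->N->(1,1) | ant1:(0,2)->S->(1,2)
  grid max=3 at (1,2)
Step 3: ant0:(1,1)->E->(1,2) | ant1:(1,2)->W->(1,1)
  grid max=4 at (1,2)
Step 4: ant0:(1,2)->W->(1,1) | ant1:(1,1)->E->(1,2)
  grid max=5 at (1,2)

(1,1) (1,2)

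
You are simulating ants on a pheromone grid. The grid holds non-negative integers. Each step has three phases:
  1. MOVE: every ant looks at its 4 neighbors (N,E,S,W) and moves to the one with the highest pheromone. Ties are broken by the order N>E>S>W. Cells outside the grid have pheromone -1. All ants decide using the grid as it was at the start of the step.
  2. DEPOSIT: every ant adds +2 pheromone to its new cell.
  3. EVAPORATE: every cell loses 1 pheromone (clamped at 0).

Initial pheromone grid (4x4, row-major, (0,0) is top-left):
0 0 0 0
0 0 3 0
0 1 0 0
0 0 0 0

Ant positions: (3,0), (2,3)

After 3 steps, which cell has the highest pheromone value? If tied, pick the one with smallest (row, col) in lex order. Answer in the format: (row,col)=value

Answer: (1,2)=2

Derivation:
Step 1: ant0:(3,0)->N->(2,0) | ant1:(2,3)->N->(1,3)
  grid max=2 at (1,2)
Step 2: ant0:(2,0)->N->(1,0) | ant1:(1,3)->W->(1,2)
  grid max=3 at (1,2)
Step 3: ant0:(1,0)->N->(0,0) | ant1:(1,2)->N->(0,2)
  grid max=2 at (1,2)
Final grid:
  1 0 1 0
  0 0 2 0
  0 0 0 0
  0 0 0 0
Max pheromone 2 at (1,2)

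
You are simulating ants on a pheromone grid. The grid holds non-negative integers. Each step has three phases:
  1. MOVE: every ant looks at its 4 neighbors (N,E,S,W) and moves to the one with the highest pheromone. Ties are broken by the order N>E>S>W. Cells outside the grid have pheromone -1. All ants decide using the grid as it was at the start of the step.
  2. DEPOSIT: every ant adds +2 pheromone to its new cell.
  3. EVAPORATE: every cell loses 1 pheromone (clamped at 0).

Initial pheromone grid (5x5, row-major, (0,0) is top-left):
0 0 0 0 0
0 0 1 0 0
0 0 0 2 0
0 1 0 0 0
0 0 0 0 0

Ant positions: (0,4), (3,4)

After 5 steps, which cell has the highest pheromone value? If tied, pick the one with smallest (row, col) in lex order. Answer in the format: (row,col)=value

Step 1: ant0:(0,4)->S->(1,4) | ant1:(3,4)->N->(2,4)
  grid max=1 at (1,4)
Step 2: ant0:(1,4)->S->(2,4) | ant1:(2,4)->N->(1,4)
  grid max=2 at (1,4)
Step 3: ant0:(2,4)->N->(1,4) | ant1:(1,4)->S->(2,4)
  grid max=3 at (1,4)
Step 4: ant0:(1,4)->S->(2,4) | ant1:(2,4)->N->(1,4)
  grid max=4 at (1,4)
Step 5: ant0:(2,4)->N->(1,4) | ant1:(1,4)->S->(2,4)
  grid max=5 at (1,4)
Final grid:
  0 0 0 0 0
  0 0 0 0 5
  0 0 0 0 5
  0 0 0 0 0
  0 0 0 0 0
Max pheromone 5 at (1,4)

Answer: (1,4)=5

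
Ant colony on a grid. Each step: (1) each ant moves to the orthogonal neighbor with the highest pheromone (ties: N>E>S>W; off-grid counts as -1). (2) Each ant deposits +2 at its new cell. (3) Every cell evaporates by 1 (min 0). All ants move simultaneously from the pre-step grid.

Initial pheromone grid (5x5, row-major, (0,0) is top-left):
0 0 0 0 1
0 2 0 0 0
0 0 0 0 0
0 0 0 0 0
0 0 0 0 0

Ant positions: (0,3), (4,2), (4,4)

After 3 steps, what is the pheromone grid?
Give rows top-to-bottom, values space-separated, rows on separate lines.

After step 1: ants at (0,4),(3,2),(3,4)
  0 0 0 0 2
  0 1 0 0 0
  0 0 0 0 0
  0 0 1 0 1
  0 0 0 0 0
After step 2: ants at (1,4),(2,2),(2,4)
  0 0 0 0 1
  0 0 0 0 1
  0 0 1 0 1
  0 0 0 0 0
  0 0 0 0 0
After step 3: ants at (0,4),(1,2),(1,4)
  0 0 0 0 2
  0 0 1 0 2
  0 0 0 0 0
  0 0 0 0 0
  0 0 0 0 0

0 0 0 0 2
0 0 1 0 2
0 0 0 0 0
0 0 0 0 0
0 0 0 0 0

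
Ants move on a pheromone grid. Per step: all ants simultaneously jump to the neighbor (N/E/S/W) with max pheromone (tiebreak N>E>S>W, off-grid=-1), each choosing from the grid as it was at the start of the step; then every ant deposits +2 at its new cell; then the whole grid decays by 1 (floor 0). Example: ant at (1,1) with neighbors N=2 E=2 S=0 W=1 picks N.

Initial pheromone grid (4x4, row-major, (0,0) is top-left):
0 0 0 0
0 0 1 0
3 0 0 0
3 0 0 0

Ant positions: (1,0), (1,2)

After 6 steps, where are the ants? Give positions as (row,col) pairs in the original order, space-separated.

Step 1: ant0:(1,0)->S->(2,0) | ant1:(1,2)->N->(0,2)
  grid max=4 at (2,0)
Step 2: ant0:(2,0)->S->(3,0) | ant1:(0,2)->E->(0,3)
  grid max=3 at (2,0)
Step 3: ant0:(3,0)->N->(2,0) | ant1:(0,3)->S->(1,3)
  grid max=4 at (2,0)
Step 4: ant0:(2,0)->S->(3,0) | ant1:(1,3)->N->(0,3)
  grid max=3 at (2,0)
Step 5: ant0:(3,0)->N->(2,0) | ant1:(0,3)->S->(1,3)
  grid max=4 at (2,0)
Step 6: ant0:(2,0)->S->(3,0) | ant1:(1,3)->N->(0,3)
  grid max=3 at (2,0)

(3,0) (0,3)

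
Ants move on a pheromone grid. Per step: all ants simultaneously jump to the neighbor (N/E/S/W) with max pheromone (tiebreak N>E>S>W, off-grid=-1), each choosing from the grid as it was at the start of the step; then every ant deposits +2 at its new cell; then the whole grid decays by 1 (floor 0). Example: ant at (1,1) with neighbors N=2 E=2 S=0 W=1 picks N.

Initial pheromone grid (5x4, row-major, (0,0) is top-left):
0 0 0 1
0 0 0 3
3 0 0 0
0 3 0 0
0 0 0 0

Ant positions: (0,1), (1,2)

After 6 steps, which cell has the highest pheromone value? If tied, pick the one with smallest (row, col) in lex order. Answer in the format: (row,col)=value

Step 1: ant0:(0,1)->E->(0,2) | ant1:(1,2)->E->(1,3)
  grid max=4 at (1,3)
Step 2: ant0:(0,2)->E->(0,3) | ant1:(1,3)->N->(0,3)
  grid max=3 at (0,3)
Step 3: ant0:(0,3)->S->(1,3) | ant1:(0,3)->S->(1,3)
  grid max=6 at (1,3)
Step 4: ant0:(1,3)->N->(0,3) | ant1:(1,3)->N->(0,3)
  grid max=5 at (0,3)
Step 5: ant0:(0,3)->S->(1,3) | ant1:(0,3)->S->(1,3)
  grid max=8 at (1,3)
Step 6: ant0:(1,3)->N->(0,3) | ant1:(1,3)->N->(0,3)
  grid max=7 at (0,3)
Final grid:
  0 0 0 7
  0 0 0 7
  0 0 0 0
  0 0 0 0
  0 0 0 0
Max pheromone 7 at (0,3)

Answer: (0,3)=7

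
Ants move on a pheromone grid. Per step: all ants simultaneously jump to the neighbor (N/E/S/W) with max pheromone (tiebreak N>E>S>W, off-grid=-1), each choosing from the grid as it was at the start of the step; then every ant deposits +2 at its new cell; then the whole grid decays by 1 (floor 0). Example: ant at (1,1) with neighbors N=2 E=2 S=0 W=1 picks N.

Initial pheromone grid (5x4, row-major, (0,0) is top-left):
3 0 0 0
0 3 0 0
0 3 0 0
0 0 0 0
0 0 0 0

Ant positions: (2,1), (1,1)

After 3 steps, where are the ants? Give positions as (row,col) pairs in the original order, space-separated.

Step 1: ant0:(2,1)->N->(1,1) | ant1:(1,1)->S->(2,1)
  grid max=4 at (1,1)
Step 2: ant0:(1,1)->S->(2,1) | ant1:(2,1)->N->(1,1)
  grid max=5 at (1,1)
Step 3: ant0:(2,1)->N->(1,1) | ant1:(1,1)->S->(2,1)
  grid max=6 at (1,1)

(1,1) (2,1)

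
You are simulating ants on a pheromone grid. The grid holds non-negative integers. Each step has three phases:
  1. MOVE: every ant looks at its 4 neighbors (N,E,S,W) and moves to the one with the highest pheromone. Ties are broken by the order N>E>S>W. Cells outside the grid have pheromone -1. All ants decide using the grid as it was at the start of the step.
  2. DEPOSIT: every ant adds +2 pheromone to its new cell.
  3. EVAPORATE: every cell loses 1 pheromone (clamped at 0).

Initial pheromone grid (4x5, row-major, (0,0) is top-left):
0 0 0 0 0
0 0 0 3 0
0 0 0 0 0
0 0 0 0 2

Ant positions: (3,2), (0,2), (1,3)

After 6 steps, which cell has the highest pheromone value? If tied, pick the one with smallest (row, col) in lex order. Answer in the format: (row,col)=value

Step 1: ant0:(3,2)->N->(2,2) | ant1:(0,2)->E->(0,3) | ant2:(1,3)->N->(0,3)
  grid max=3 at (0,3)
Step 2: ant0:(2,2)->N->(1,2) | ant1:(0,3)->S->(1,3) | ant2:(0,3)->S->(1,3)
  grid max=5 at (1,3)
Step 3: ant0:(1,2)->E->(1,3) | ant1:(1,3)->N->(0,3) | ant2:(1,3)->N->(0,3)
  grid max=6 at (1,3)
Step 4: ant0:(1,3)->N->(0,3) | ant1:(0,3)->S->(1,3) | ant2:(0,3)->S->(1,3)
  grid max=9 at (1,3)
Step 5: ant0:(0,3)->S->(1,3) | ant1:(1,3)->N->(0,3) | ant2:(1,3)->N->(0,3)
  grid max=10 at (1,3)
Step 6: ant0:(1,3)->N->(0,3) | ant1:(0,3)->S->(1,3) | ant2:(0,3)->S->(1,3)
  grid max=13 at (1,3)
Final grid:
  0 0 0 10 0
  0 0 0 13 0
  0 0 0 0 0
  0 0 0 0 0
Max pheromone 13 at (1,3)

Answer: (1,3)=13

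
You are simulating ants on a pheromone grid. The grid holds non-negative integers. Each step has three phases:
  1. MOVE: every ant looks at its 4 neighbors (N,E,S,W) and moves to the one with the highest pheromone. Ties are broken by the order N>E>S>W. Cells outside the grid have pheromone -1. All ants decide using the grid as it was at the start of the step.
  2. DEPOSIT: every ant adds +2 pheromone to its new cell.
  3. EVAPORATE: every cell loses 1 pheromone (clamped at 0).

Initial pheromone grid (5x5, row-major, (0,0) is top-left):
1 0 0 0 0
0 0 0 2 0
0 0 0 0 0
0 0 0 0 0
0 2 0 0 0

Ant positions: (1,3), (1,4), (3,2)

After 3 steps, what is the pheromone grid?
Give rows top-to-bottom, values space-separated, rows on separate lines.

After step 1: ants at (0,3),(1,3),(2,2)
  0 0 0 1 0
  0 0 0 3 0
  0 0 1 0 0
  0 0 0 0 0
  0 1 0 0 0
After step 2: ants at (1,3),(0,3),(1,2)
  0 0 0 2 0
  0 0 1 4 0
  0 0 0 0 0
  0 0 0 0 0
  0 0 0 0 0
After step 3: ants at (0,3),(1,3),(1,3)
  0 0 0 3 0
  0 0 0 7 0
  0 0 0 0 0
  0 0 0 0 0
  0 0 0 0 0

0 0 0 3 0
0 0 0 7 0
0 0 0 0 0
0 0 0 0 0
0 0 0 0 0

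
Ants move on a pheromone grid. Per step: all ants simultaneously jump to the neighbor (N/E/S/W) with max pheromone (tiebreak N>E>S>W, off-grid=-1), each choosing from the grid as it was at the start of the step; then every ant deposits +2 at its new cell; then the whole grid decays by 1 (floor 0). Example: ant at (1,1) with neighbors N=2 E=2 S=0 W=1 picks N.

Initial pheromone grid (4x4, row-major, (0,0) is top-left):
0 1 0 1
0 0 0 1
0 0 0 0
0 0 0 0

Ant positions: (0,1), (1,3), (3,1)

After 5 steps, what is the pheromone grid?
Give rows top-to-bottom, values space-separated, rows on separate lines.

After step 1: ants at (0,2),(0,3),(2,1)
  0 0 1 2
  0 0 0 0
  0 1 0 0
  0 0 0 0
After step 2: ants at (0,3),(0,2),(1,1)
  0 0 2 3
  0 1 0 0
  0 0 0 0
  0 0 0 0
After step 3: ants at (0,2),(0,3),(0,1)
  0 1 3 4
  0 0 0 0
  0 0 0 0
  0 0 0 0
After step 4: ants at (0,3),(0,2),(0,2)
  0 0 6 5
  0 0 0 0
  0 0 0 0
  0 0 0 0
After step 5: ants at (0,2),(0,3),(0,3)
  0 0 7 8
  0 0 0 0
  0 0 0 0
  0 0 0 0

0 0 7 8
0 0 0 0
0 0 0 0
0 0 0 0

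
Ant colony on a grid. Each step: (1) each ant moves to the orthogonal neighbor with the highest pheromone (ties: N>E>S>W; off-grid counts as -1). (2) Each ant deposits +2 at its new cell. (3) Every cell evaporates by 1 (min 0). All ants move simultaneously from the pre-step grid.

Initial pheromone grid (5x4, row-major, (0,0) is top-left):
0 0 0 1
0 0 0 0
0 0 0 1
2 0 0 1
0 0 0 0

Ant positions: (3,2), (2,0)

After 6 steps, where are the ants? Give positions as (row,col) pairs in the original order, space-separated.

Step 1: ant0:(3,2)->E->(3,3) | ant1:(2,0)->S->(3,0)
  grid max=3 at (3,0)
Step 2: ant0:(3,3)->N->(2,3) | ant1:(3,0)->N->(2,0)
  grid max=2 at (3,0)
Step 3: ant0:(2,3)->S->(3,3) | ant1:(2,0)->S->(3,0)
  grid max=3 at (3,0)
Step 4: ant0:(3,3)->N->(2,3) | ant1:(3,0)->N->(2,0)
  grid max=2 at (3,0)
Step 5: ant0:(2,3)->S->(3,3) | ant1:(2,0)->S->(3,0)
  grid max=3 at (3,0)
Step 6: ant0:(3,3)->N->(2,3) | ant1:(3,0)->N->(2,0)
  grid max=2 at (3,0)

(2,3) (2,0)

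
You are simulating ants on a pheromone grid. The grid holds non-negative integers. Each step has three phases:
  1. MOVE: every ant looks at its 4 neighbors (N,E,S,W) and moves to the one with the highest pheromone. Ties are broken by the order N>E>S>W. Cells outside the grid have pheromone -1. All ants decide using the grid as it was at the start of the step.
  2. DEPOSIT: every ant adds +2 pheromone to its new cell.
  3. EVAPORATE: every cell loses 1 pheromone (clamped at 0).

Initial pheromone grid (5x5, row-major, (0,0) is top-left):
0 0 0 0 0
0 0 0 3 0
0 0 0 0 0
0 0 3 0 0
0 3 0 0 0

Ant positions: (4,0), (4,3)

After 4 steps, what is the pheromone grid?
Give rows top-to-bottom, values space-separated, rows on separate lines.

After step 1: ants at (4,1),(3,3)
  0 0 0 0 0
  0 0 0 2 0
  0 0 0 0 0
  0 0 2 1 0
  0 4 0 0 0
After step 2: ants at (3,1),(3,2)
  0 0 0 0 0
  0 0 0 1 0
  0 0 0 0 0
  0 1 3 0 0
  0 3 0 0 0
After step 3: ants at (3,2),(3,1)
  0 0 0 0 0
  0 0 0 0 0
  0 0 0 0 0
  0 2 4 0 0
  0 2 0 0 0
After step 4: ants at (3,1),(3,2)
  0 0 0 0 0
  0 0 0 0 0
  0 0 0 0 0
  0 3 5 0 0
  0 1 0 0 0

0 0 0 0 0
0 0 0 0 0
0 0 0 0 0
0 3 5 0 0
0 1 0 0 0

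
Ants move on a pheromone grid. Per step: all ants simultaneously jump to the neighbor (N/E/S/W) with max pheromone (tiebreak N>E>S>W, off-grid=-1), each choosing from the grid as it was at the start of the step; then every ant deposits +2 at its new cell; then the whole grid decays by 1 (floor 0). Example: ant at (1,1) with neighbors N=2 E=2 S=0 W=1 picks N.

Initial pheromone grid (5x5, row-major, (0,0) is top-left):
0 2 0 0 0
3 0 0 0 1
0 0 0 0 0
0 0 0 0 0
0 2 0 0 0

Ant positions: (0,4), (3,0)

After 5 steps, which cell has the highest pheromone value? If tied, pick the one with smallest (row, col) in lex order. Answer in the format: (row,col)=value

Step 1: ant0:(0,4)->S->(1,4) | ant1:(3,0)->N->(2,0)
  grid max=2 at (1,0)
Step 2: ant0:(1,4)->N->(0,4) | ant1:(2,0)->N->(1,0)
  grid max=3 at (1,0)
Step 3: ant0:(0,4)->S->(1,4) | ant1:(1,0)->N->(0,0)
  grid max=2 at (1,0)
Step 4: ant0:(1,4)->N->(0,4) | ant1:(0,0)->S->(1,0)
  grid max=3 at (1,0)
Step 5: ant0:(0,4)->S->(1,4) | ant1:(1,0)->N->(0,0)
  grid max=2 at (1,0)
Final grid:
  1 0 0 0 0
  2 0 0 0 2
  0 0 0 0 0
  0 0 0 0 0
  0 0 0 0 0
Max pheromone 2 at (1,0)

Answer: (1,0)=2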